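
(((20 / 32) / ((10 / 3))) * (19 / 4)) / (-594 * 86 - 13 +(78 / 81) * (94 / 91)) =-10773/618057280 = 0.00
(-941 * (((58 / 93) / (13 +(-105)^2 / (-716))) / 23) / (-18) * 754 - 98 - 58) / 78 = -764952598/99161901 = -7.71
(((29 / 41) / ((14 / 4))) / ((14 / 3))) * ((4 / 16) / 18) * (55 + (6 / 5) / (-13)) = 103501/3134040 = 0.03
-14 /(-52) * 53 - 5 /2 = 153/13 = 11.77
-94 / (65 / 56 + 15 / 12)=-5264/135 = -38.99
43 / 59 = 0.73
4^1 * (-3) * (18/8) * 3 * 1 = -81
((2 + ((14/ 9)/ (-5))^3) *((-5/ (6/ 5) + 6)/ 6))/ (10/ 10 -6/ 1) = -987283/8201250 = -0.12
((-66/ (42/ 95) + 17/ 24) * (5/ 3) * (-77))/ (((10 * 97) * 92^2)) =274571/118225152 = 0.00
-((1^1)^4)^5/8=-1/8 = -0.12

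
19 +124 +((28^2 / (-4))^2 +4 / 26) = 501269/13 = 38559.15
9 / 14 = 0.64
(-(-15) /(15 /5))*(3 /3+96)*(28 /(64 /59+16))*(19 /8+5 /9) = 6037765/2592 = 2329.38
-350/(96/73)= -12775/48 = -266.15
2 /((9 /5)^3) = 250/729 = 0.34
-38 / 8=-19/4 = -4.75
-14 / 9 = -1.56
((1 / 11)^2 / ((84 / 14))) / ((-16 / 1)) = -1/11616 = 0.00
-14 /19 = -0.74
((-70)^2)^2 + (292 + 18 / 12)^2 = 96384569/4 = 24096142.25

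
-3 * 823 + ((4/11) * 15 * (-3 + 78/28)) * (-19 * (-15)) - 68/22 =-216001/77 = -2805.21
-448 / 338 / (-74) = 112/6253 = 0.02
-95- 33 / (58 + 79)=-13048/137 = -95.24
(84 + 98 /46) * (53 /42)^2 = 794947/5796 = 137.15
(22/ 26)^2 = 0.72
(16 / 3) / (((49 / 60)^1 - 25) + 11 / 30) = -320/1429 = -0.22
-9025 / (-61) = 147.95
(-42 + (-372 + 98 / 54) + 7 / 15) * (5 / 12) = -27791/162 = -171.55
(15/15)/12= 1/12 = 0.08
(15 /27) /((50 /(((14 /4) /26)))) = 7/4680 = 0.00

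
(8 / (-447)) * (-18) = 48/149 = 0.32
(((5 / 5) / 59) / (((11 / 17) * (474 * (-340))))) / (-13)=1/79982760 = 0.00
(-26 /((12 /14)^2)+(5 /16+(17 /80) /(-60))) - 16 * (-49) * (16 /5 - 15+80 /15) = -73511231/14400 = -5104.95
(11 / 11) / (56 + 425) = 1/481 = 0.00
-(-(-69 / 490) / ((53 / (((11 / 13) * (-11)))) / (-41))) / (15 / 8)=-456412/844025 = -0.54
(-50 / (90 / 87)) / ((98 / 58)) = -4205/147 = -28.61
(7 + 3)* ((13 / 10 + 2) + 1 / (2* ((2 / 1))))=71/2 = 35.50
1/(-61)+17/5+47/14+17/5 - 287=-1182189/4270 = -276.86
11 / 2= 5.50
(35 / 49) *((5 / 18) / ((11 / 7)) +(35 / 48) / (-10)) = 0.07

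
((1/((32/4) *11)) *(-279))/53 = -279/4664 = -0.06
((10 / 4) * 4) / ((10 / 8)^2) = 32/5 = 6.40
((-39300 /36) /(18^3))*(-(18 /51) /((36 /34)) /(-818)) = -3275/42935184 = 0.00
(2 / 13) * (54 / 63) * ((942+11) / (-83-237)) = -2859/7280 = -0.39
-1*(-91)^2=-8281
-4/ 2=-2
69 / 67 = 1.03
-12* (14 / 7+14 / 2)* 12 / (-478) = 648/239 = 2.71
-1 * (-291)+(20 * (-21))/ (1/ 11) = -4329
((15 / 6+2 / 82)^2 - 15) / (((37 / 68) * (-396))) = 328729/8210004 = 0.04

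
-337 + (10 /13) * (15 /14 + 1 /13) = -397626/1183 = -336.12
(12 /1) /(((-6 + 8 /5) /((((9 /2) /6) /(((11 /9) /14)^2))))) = -357210/1331 = -268.38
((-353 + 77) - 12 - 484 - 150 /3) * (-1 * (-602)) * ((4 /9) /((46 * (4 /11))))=-907214/69 = -13148.03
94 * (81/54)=141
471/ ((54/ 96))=837.33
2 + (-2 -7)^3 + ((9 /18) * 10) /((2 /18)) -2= -684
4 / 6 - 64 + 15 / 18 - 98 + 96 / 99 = -10529/66 = -159.53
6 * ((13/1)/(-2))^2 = 507/2 = 253.50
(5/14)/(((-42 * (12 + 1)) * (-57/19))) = 5/22932 = 0.00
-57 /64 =-0.89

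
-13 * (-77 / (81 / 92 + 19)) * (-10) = -920920/1829 = -503.51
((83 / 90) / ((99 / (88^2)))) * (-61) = -1782176/405 = -4400.43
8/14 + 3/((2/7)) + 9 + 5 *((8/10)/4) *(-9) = 155/14 = 11.07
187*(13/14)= 173.64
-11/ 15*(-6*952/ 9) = 20944/45 = 465.42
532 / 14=38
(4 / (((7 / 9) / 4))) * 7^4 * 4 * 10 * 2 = 3951360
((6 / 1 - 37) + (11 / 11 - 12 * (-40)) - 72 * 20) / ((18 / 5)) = -275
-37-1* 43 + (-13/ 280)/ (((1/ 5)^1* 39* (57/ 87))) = -255389/3192 = -80.01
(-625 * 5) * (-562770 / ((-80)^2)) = 35173125/128 = 274790.04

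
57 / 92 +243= 22413/92 = 243.62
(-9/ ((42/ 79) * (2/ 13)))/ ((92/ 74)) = -113997/1288 = -88.51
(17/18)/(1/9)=17/2 = 8.50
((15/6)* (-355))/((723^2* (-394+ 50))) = 1775/359637552 = 0.00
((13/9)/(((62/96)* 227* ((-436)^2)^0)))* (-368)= -76544/21111 = -3.63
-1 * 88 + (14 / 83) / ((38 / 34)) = -138538/1577 = -87.85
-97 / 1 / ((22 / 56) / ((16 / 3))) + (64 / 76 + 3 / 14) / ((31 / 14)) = -25586311/19437 = -1316.37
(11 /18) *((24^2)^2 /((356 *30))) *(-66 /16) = -34848/445 = -78.31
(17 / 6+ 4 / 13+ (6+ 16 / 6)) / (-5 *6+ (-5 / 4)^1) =-614/1625 = -0.38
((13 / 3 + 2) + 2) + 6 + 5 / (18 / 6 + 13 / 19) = 659/42 = 15.69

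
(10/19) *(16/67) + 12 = 12.13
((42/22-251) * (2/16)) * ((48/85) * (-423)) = 1390824/187 = 7437.56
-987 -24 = -1011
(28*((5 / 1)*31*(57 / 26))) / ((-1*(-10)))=951.46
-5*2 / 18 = -0.56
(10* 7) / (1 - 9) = -35/4 = -8.75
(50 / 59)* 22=1100/59 = 18.64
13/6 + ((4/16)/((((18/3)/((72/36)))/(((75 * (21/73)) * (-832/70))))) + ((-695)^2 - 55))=211532449/438 = 482950.80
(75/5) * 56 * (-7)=-5880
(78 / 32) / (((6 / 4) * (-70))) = -13/560 = -0.02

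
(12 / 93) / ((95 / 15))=12/589 = 0.02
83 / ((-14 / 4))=-166/7 = -23.71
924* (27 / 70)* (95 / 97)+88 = 42394/97 = 437.05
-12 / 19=-0.63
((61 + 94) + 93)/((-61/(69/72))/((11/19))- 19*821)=-62744/3974363 = -0.02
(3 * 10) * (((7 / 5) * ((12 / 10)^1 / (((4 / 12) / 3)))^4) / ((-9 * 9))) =-4408992/625 = -7054.39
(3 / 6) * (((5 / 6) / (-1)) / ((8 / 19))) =-95/96 = -0.99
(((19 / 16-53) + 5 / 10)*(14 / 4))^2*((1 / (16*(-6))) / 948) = -33028009/93192192 = -0.35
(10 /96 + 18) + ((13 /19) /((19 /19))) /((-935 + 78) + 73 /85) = 18.10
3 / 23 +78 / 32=945/368 = 2.57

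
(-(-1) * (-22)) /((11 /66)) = -132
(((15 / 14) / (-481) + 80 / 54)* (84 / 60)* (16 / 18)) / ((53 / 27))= 215164/229437 = 0.94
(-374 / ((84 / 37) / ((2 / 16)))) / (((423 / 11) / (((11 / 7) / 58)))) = -837199/57703968 = -0.01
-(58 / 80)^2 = -841/1600 = -0.53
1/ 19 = 0.05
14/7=2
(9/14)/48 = 0.01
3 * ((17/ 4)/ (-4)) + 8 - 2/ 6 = 4.48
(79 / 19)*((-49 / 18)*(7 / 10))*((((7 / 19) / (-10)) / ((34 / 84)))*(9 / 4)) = 1.62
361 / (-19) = -19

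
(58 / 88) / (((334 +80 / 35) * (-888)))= -203/91975488 = 0.00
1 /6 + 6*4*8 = 1153/6 = 192.17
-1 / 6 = -0.17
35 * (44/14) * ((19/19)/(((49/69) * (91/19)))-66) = -32228130/4459 = -7227.66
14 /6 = 7/3 = 2.33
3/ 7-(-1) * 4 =31/7 = 4.43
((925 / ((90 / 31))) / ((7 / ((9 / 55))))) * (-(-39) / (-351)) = -1147/1386 = -0.83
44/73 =0.60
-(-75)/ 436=75/436 = 0.17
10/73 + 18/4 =677/146 = 4.64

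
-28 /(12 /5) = -35/3 = -11.67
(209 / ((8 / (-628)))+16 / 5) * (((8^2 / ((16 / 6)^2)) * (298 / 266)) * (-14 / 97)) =219968253/9215 = 23870.67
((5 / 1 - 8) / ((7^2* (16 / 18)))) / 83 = -27/32536 = 0.00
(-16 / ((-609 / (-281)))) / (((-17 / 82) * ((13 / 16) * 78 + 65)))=2949376/10632531 = 0.28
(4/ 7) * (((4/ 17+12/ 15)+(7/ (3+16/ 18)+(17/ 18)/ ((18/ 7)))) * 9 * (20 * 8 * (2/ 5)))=5644736/5355 = 1054.11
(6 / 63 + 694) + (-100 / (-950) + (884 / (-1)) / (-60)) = 471441/665 = 708.93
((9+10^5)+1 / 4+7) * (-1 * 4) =-400065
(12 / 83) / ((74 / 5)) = 30/3071 = 0.01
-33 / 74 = -0.45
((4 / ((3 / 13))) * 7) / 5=364/15 = 24.27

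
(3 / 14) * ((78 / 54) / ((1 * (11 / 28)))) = 26/33 = 0.79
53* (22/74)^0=53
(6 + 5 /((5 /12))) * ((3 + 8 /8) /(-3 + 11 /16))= -1152/37 = -31.14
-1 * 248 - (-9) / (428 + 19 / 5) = -535387/2159 = -247.98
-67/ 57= -1.18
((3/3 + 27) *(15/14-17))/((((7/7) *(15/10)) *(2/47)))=-6987.33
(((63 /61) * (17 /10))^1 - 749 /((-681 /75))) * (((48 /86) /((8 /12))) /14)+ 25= 89425954/2977105 = 30.04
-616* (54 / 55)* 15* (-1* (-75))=-680400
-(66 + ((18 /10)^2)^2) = -47811/625 = -76.50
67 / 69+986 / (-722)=-9830/24909 = -0.39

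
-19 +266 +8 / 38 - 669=-8014/19 = -421.79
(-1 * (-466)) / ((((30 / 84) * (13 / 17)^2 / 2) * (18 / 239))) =450619204/7605 = 59253.02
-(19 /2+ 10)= -39/2 = -19.50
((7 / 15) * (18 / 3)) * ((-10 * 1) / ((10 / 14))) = -196/5 = -39.20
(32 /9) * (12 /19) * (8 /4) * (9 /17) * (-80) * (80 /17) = -4915200/5491 = -895.14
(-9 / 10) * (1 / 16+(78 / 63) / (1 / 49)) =-1749/32 = -54.66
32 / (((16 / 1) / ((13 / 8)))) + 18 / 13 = 241/52 = 4.63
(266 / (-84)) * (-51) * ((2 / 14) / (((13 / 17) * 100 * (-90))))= -5491/1638000 = 0.00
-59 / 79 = -0.75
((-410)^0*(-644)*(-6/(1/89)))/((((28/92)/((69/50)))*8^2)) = 9745767/400 = 24364.42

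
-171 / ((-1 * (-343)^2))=171/117649 = 0.00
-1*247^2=-61009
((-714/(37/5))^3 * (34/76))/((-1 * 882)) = 438485250/962407 = 455.61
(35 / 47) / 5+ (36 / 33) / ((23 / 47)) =28279/11891 = 2.38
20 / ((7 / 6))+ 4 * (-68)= -1784/7 = -254.86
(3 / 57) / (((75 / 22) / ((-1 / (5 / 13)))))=-0.04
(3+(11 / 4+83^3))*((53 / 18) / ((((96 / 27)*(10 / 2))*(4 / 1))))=23675.79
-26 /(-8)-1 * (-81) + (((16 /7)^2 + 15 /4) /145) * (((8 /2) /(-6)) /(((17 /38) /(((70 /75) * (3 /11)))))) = 959196907/11388300 = 84.23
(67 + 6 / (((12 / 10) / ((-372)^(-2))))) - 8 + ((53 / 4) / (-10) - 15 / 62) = 39739111/691920 = 57.43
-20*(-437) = 8740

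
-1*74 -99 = -173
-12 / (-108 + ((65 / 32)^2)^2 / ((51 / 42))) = 106954752/837638393 = 0.13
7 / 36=0.19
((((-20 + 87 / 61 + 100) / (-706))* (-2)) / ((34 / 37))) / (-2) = -183779/1464244 = -0.13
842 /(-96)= -421/48 = -8.77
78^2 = 6084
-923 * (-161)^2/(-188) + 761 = 24068151/188 = 128022.08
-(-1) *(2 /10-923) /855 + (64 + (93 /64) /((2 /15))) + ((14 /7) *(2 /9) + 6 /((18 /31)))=46291433/547200 = 84.60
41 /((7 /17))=697/7 = 99.57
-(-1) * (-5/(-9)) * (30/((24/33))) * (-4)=-275/3 = -91.67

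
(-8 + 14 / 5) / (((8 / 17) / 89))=-983.45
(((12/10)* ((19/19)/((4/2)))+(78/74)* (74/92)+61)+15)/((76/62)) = 552203/8740 = 63.18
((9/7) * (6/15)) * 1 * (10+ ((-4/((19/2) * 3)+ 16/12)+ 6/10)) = 20166/3325 = 6.06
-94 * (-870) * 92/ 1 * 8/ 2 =30095040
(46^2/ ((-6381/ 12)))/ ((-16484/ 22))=46552/8765367 = 0.01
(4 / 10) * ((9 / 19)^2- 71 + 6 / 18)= -152578/5415 = -28.18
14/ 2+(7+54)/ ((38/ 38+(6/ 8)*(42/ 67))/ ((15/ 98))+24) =297716/33773 = 8.82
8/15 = 0.53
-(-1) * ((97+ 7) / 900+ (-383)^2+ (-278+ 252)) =32999201/225 = 146663.12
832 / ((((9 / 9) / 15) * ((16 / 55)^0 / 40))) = 499200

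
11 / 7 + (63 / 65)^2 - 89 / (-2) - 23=24.01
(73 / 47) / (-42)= -73/1974 = -0.04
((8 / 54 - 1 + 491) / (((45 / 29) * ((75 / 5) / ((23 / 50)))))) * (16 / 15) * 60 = 282466496/455625 = 619.95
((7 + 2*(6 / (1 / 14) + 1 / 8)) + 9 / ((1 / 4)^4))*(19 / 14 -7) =-783443/56 = -13990.05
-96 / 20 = -24/5 = -4.80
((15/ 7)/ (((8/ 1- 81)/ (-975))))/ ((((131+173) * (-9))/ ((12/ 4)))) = -4875/155344 = -0.03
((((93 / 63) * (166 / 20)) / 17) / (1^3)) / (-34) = -2573/121380 = -0.02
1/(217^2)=1/47089 = 0.00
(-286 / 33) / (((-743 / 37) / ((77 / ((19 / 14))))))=1037036/42351 = 24.49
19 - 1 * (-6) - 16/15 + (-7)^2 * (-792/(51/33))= -6397217/255 = -25087.13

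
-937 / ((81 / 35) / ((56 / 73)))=-1836520/5913 = -310.59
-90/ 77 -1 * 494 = -495.17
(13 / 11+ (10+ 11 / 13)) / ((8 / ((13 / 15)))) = 43/33 = 1.30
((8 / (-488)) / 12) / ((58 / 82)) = -41/21228 = 0.00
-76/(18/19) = -722/9 = -80.22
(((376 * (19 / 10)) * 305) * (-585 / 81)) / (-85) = 18513.70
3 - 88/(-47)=229/47 = 4.87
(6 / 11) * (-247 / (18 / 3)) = -247/11 = -22.45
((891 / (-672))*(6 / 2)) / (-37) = 891/8288 = 0.11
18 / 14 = 9/7 = 1.29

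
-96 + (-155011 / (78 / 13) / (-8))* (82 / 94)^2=250394419/106032 = 2361.50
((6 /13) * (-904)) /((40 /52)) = -2712/5 = -542.40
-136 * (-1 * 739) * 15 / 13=1507560/13 = 115966.15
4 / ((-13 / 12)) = -48/13 = -3.69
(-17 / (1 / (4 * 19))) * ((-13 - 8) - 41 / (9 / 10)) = 773908/9 = 85989.78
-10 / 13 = -0.77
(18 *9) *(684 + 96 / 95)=10542312/95 = 110971.71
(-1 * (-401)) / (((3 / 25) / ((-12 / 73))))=-40100/73 = -549.32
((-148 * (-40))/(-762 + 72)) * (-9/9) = 592/69 = 8.58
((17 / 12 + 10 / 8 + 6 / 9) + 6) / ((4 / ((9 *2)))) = 42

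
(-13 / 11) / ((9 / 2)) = -26/99 = -0.26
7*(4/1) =28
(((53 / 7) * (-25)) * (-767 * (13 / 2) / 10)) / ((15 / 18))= 1585389/14 = 113242.07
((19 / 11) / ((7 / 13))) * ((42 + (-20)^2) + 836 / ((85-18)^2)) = 490288578/345653 = 1418.44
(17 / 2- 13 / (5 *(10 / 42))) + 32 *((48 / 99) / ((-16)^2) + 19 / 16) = 58807/1650 = 35.64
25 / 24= 1.04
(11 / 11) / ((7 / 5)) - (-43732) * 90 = 27551165/7 = 3935880.71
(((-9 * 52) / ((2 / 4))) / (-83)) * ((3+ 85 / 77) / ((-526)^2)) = 73944/442059079 = 0.00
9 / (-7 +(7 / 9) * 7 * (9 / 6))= 54/7 = 7.71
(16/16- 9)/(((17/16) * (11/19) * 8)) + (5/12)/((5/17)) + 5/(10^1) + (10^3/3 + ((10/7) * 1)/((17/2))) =1747737/5236 = 333.79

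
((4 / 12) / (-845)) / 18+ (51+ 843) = 894.00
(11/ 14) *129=1419/14 = 101.36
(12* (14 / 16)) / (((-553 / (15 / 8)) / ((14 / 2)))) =-315/1264 = -0.25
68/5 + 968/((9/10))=49012/45 = 1089.16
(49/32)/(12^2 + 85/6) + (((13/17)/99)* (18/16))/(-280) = 3836123/397517120 = 0.01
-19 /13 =-1.46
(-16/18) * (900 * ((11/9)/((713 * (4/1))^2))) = -550/4575321 = 0.00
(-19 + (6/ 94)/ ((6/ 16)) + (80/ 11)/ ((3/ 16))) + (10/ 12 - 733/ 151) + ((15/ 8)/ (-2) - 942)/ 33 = -12.64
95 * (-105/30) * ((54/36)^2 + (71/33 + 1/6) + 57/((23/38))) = -66451455/2024 = -32831.75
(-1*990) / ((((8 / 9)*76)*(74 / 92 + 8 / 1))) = -253/152 = -1.66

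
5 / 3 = 1.67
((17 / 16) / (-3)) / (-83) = 17/3984 = 0.00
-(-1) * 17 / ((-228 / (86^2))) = -31433/57 = -551.46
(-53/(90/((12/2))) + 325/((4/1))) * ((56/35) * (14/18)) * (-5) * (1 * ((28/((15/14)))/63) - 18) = 154979468/18225 = 8503.67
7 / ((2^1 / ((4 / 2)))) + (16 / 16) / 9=64/9 = 7.11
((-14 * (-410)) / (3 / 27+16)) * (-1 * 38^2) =-14919408/29 = -514462.34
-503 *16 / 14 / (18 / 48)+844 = -14468/21 = -688.95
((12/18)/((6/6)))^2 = 4/9 = 0.44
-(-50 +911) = -861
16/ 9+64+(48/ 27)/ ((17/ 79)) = 3776/51 = 74.04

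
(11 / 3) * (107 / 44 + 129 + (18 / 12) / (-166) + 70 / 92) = 1850483/3818 = 484.67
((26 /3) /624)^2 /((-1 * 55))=-1/285120 = 0.00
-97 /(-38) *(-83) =-8051/38 = -211.87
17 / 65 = 0.26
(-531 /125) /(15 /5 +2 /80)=-4248/3025 = -1.40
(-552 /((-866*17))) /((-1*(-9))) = 92/22083 = 0.00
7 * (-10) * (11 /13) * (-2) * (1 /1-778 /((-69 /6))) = 8132.64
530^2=280900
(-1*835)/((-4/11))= 9185/4 = 2296.25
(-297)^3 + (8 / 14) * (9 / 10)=-916932537/35 = -26198072.49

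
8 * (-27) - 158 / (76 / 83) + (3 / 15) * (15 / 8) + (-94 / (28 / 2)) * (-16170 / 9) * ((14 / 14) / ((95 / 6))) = 56805/152 = 373.72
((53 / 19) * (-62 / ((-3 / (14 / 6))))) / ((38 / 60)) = 230020/1083 = 212.39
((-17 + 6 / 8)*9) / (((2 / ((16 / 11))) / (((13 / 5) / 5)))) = -3042/55 = -55.31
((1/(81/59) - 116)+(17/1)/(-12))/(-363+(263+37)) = 5401/2916 = 1.85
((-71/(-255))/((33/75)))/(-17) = -355/9537 = -0.04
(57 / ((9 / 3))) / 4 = 19/4 = 4.75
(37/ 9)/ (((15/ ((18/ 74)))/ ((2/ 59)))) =2/885 = 0.00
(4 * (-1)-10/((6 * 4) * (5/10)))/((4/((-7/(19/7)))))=1421/456 = 3.12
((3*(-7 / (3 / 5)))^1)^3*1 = -42875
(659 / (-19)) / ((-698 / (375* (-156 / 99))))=-2141750/72941 = -29.36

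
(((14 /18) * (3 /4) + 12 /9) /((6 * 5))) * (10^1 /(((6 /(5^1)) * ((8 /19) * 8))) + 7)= 41837/69120 = 0.61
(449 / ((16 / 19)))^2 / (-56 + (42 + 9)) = -72777961/1280 = -56857.78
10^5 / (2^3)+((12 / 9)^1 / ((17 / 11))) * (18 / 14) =1487632/119 = 12501.11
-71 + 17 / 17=-70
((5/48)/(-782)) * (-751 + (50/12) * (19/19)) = 22405/225216 = 0.10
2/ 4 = 1/2 = 0.50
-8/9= -0.89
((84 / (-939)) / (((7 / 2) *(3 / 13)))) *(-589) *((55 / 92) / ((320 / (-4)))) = -84227/172776 = -0.49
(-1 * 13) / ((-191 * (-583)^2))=13/64918799 = 0.00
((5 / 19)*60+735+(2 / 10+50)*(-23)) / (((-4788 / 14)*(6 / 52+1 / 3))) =498706/189525 = 2.63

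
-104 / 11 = -9.45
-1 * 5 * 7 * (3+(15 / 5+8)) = -490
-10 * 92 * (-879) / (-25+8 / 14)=-1886920/57 = -33103.86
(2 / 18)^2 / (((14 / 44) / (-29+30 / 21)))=-4246/3969 = -1.07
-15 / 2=-7.50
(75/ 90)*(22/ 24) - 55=-3905/72 = -54.24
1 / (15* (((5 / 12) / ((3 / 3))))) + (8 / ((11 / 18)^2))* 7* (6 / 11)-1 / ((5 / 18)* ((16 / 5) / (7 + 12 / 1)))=16125367/266200 = 60.58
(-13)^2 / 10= 169/10 = 16.90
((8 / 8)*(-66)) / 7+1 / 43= -2831/301 = -9.41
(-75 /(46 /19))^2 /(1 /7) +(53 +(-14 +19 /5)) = 71524699/10580 = 6760.37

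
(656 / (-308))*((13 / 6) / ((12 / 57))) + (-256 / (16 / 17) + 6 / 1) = -133019/462 = -287.92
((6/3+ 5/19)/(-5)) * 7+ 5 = 174/95 = 1.83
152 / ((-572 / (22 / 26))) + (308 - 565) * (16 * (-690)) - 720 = 479378602/169 = 2836559.78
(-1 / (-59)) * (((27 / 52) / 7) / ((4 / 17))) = 459/85904 = 0.01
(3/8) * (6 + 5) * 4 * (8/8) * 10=165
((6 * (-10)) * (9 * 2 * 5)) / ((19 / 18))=-97200/19 = -5115.79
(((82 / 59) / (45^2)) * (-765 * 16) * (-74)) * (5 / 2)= 825248/531 = 1554.14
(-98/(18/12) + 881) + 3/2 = 4903/6 = 817.17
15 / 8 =1.88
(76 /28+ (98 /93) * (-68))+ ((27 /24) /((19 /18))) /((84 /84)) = -3358225/49476 = -67.88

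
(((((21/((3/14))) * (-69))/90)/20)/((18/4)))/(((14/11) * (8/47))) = -83237/21600 = -3.85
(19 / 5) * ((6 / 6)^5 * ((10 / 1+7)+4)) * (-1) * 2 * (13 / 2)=-5187/5 = -1037.40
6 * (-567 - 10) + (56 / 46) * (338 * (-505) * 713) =-148162382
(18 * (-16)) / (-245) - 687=-168027/245 = -685.82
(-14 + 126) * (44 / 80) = 308/5 = 61.60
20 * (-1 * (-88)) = 1760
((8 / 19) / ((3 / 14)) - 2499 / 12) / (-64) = 47033/14592 = 3.22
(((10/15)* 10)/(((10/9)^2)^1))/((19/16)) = 432/95 = 4.55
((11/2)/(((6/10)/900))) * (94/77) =70500/7 = 10071.43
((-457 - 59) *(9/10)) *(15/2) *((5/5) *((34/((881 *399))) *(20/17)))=-0.40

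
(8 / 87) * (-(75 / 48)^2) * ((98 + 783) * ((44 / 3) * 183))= -530846.80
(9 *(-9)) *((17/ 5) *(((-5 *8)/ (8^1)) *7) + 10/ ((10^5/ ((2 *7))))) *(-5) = -48194.43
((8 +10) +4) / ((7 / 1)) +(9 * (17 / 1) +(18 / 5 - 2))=5521/35 = 157.74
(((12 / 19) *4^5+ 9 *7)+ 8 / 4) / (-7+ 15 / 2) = 27046/19 = 1423.47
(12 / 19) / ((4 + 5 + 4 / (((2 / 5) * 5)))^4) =12/278179 = 0.00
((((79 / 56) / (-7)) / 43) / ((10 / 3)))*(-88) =2607/21070 = 0.12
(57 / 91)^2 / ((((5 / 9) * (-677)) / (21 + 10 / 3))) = -711531/28031185 = -0.03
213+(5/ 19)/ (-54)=218533/1026 = 213.00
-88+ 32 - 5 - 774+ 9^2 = -754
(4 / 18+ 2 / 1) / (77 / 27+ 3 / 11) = 165/232 = 0.71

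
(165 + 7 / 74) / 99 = 12217/7326 = 1.67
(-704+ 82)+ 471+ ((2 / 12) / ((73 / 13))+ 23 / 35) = -2304301/15330 = -150.31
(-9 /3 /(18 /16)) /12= -0.22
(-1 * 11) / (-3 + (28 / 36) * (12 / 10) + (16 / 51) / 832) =48620/9133 = 5.32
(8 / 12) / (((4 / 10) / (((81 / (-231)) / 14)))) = -45/1078 = -0.04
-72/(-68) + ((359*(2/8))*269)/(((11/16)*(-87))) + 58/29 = -6517064/16269 = -400.58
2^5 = 32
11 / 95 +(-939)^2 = 881721.12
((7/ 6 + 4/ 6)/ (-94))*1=-11/564 = -0.02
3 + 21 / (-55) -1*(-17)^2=-15751/55 = -286.38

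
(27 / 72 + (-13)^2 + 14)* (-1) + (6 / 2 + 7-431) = -4835/8 = -604.38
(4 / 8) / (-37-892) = -1/1858 = 0.00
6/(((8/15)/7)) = 78.75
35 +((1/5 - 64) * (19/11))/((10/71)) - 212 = -47971/50 = -959.42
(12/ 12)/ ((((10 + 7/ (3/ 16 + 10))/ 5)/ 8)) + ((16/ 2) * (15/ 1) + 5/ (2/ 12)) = 133910/871 = 153.74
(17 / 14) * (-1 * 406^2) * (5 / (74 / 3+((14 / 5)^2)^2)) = -938240625/80749 = -11619.22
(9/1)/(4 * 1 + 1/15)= 135/61 = 2.21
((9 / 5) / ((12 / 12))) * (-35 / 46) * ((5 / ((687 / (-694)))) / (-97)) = -36435/510899 = -0.07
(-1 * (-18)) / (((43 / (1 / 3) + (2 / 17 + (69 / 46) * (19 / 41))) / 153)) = 3839076/180959 = 21.22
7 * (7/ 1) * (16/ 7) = 112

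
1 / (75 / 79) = 79/75 = 1.05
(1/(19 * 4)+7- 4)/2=229/152 = 1.51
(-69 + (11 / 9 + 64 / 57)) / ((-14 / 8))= 45592/1197 = 38.09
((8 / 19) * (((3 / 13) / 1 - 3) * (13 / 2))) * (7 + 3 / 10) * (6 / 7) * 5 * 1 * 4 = -126144/133 = -948.45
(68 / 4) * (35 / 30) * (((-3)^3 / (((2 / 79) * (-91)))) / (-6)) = -4029/104 = -38.74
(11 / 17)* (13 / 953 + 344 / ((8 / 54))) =24341669/16201 = 1502.48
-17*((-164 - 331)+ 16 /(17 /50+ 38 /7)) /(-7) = -16894685/14133 = -1195.41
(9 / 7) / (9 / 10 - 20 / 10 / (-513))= 46170/32459 = 1.42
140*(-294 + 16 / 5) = -40712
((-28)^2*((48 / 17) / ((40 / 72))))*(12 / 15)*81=109734912/425 = 258199.79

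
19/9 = 2.11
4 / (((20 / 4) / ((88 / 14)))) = 176/35 = 5.03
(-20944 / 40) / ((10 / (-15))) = 3927/5 = 785.40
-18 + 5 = -13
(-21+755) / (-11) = -734/11 = -66.73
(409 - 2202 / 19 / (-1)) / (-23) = -9973/437 = -22.82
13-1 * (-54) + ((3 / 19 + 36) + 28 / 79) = 103.51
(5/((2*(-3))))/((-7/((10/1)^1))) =25/21 = 1.19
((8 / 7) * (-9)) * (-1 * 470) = 33840/7 = 4834.29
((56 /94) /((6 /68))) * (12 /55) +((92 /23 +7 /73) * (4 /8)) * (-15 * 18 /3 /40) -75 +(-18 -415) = -771629483/1509640 = -511.13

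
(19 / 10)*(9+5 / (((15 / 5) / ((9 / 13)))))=1254/65 = 19.29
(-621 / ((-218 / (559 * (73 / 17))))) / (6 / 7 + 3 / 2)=2900.91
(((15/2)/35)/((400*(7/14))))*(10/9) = 1/840 = 0.00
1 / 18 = 0.06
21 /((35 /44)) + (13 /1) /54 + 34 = 16373/270 = 60.64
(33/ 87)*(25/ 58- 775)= -494175/1682 = -293.80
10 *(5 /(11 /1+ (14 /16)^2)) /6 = 1600/2259 = 0.71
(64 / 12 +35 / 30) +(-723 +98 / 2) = -1335/2 = -667.50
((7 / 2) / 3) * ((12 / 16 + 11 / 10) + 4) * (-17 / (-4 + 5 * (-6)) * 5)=17.06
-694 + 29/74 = -51327/74 = -693.61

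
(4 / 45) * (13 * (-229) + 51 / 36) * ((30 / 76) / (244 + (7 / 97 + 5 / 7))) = -24245053/56843820 = -0.43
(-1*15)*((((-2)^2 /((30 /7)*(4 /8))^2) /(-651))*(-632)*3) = -38.06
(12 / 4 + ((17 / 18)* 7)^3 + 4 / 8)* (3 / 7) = 243653/1944 = 125.34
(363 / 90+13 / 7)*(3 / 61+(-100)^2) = 754573711/12810 = 58905.05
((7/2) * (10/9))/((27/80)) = 2800/243 = 11.52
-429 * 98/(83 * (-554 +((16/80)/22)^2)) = 508708200/556382117 = 0.91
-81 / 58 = -1.40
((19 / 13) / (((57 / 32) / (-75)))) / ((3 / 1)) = -800/39 = -20.51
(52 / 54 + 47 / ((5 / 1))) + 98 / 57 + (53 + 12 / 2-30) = 105376/2565 = 41.08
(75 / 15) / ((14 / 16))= 40/7 = 5.71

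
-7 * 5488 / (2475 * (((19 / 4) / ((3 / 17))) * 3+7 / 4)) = -76832/408375 = -0.19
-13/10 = -1.30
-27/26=-1.04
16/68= 4/17 = 0.24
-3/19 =-0.16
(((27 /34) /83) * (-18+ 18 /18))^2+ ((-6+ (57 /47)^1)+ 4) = -985309/1295132 = -0.76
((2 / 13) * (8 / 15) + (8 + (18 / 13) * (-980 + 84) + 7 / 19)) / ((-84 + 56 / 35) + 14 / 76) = 702334/46863 = 14.99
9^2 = 81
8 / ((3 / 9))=24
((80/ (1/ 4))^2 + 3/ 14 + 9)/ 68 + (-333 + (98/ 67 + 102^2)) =43442459/3752 = 11578.48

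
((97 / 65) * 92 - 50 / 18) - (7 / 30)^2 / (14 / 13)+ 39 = 1353019/7800 = 173.46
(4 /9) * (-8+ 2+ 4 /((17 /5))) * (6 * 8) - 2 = -5350/51 = -104.90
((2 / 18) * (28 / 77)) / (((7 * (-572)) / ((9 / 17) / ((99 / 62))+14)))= -2680/18531513 = 0.00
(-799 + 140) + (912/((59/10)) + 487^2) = 13963210/59 = 236664.58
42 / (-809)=-42/809 = -0.05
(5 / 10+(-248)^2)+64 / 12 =61509.83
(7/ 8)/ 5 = 7/40 = 0.18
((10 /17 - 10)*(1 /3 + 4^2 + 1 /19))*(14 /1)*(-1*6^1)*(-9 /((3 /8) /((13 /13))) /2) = -50211840/323 = -155454.61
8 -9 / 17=127/17 = 7.47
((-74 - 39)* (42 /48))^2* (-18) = -5631129/32 = -175972.78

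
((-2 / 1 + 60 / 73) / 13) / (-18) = 43/8541 = 0.01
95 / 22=4.32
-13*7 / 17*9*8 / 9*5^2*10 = -182000/17 = -10705.88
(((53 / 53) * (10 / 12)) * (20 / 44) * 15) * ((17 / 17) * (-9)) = -1125/22 = -51.14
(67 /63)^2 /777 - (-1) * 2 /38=3169204/58594347 = 0.05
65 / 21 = 3.10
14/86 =7/43 = 0.16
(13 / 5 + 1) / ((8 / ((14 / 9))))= 7/10 = 0.70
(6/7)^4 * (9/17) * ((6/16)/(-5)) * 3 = -13122/204085 = -0.06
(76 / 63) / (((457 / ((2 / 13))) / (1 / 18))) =76/3368547 = 0.00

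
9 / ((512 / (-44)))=-99/128 = -0.77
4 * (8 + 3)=44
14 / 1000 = 7/500 = 0.01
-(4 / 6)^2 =-4/9 = -0.44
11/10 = 1.10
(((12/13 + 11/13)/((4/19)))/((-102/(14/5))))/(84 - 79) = -3059/66300 = -0.05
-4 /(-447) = 4/447 = 0.01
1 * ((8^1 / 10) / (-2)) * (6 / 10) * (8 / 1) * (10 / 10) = -48/25 = -1.92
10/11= 0.91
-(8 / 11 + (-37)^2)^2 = -227014489/121 = -1876152.80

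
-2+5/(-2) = -9/2 = -4.50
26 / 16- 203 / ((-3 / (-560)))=-909401/24 = -37891.71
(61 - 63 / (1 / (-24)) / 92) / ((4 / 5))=8905/92 = 96.79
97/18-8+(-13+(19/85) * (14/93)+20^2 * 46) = 871973161/47430 = 18384.42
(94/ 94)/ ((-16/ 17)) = -17/16 = -1.06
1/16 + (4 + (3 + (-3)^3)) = -319/16 = -19.94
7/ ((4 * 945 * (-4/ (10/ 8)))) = -1/1728 = 0.00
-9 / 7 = -1.29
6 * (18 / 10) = 54/5 = 10.80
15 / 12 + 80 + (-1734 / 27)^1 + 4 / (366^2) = 2280977/133956 = 17.03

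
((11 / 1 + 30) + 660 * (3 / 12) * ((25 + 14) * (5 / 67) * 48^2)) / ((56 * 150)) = 74133947/562800 = 131.72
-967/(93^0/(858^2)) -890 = -711871478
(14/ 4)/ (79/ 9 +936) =63/17006 = 0.00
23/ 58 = 0.40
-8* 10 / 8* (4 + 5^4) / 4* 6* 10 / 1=-94350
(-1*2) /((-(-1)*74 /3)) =-3/37 = -0.08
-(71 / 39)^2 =-5041/1521 = -3.31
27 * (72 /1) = 1944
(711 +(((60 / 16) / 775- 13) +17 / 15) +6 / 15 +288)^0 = 1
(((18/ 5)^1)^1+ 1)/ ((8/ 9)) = 207/40 = 5.18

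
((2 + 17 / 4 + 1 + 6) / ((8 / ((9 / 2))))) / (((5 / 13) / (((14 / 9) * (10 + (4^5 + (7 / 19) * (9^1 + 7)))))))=31346.33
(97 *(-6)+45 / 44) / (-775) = 25563/34100 = 0.75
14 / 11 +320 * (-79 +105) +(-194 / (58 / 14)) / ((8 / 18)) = 5241751/638 = 8215.91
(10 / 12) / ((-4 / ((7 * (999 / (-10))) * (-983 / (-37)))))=61929/16 = 3870.56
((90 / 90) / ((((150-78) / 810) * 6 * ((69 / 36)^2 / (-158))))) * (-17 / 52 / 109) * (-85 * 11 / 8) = -28.27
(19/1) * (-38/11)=-722/11 = -65.64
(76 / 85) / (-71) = -76/6035 = -0.01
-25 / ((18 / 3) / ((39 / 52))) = -25/8 = -3.12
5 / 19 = 0.26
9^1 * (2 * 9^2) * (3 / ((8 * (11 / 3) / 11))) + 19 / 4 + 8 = 1653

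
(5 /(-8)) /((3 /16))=-10/3 = -3.33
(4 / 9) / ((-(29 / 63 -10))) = 28/601 = 0.05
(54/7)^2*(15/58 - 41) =-3445254/1421 = -2424.53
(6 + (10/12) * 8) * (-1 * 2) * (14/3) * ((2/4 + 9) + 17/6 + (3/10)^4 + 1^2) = -1577.25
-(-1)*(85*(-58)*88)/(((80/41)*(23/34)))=-328680.96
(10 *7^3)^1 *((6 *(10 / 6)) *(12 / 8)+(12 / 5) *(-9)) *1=-22638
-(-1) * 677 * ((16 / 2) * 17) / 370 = 46036/185 = 248.84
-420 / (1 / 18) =-7560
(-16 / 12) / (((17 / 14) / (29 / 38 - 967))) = 342692/323 = 1060.97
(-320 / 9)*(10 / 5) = -640/9 = -71.11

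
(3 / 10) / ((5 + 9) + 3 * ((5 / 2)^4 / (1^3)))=24/10495 = 0.00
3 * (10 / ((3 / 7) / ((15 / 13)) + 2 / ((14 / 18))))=1050/103 = 10.19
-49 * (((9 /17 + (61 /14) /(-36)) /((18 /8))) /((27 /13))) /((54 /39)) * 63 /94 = -28975219/13979304 = -2.07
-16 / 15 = -1.07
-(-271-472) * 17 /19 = 12631/19 = 664.79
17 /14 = 1.21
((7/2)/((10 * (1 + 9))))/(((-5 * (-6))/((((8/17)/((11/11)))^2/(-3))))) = -28/325125 = 0.00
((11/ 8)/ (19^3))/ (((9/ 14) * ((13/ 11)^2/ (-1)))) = -9317/41730156 = 0.00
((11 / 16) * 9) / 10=99/160 = 0.62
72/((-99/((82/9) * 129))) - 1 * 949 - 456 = -74573/33 = -2259.79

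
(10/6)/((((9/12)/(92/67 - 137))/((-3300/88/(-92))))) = -378625/3082 = -122.85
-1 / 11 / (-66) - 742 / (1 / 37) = -19931603/726 = -27454.00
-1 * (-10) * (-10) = -100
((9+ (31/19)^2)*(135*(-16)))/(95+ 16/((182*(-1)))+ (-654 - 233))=10343970/325261 = 31.80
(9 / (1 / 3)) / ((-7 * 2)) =-27/14 = -1.93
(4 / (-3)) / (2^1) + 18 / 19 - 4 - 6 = -9.72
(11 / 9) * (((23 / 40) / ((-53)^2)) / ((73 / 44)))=2783/18455130 = 0.00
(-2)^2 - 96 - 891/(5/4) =-804.80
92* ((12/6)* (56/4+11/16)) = 5405/2 = 2702.50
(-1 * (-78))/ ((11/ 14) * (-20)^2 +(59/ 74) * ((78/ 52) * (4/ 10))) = 202020/815239 = 0.25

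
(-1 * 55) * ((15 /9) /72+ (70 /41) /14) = -70675/8856 = -7.98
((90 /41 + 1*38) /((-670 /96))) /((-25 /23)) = 1819392/343375 = 5.30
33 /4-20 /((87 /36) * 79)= 74643/9164 = 8.15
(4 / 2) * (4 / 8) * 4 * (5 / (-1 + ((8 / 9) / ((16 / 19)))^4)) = 419904/5069 = 82.84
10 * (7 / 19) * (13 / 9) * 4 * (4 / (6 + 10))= 910/171 = 5.32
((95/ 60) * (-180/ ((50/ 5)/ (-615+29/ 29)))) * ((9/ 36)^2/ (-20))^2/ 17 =17499/1740800 = 0.01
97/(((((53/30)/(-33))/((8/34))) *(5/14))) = -1075536/901 = -1193.71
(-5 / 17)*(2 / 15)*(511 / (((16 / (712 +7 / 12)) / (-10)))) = 1285165/144 = 8924.76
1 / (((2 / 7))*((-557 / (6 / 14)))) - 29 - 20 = -54589/1114 = -49.00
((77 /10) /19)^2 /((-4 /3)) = -17787/144400 = -0.12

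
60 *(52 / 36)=260/3 = 86.67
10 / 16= 5/8 = 0.62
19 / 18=1.06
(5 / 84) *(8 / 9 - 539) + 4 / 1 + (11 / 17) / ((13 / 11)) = -4591735/167076 = -27.48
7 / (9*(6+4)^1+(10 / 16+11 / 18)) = 504/6569 = 0.08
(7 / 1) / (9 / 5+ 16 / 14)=245/103 = 2.38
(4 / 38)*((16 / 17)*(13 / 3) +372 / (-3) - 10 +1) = -13150/969 = -13.57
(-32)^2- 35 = 989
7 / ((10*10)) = 0.07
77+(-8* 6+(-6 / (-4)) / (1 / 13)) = 97/2 = 48.50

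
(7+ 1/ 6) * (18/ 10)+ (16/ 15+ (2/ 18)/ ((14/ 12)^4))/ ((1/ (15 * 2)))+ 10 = 1361349/24010 = 56.70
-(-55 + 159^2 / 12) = -8207/4 = -2051.75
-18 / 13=-1.38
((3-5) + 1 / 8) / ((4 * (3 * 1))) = -5/32 = -0.16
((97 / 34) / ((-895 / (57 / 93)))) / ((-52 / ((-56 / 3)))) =-12901/18394935 = 0.00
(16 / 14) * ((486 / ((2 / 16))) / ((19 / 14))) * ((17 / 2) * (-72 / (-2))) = 19035648/19 = 1001876.21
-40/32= -5/4 = -1.25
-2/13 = -0.15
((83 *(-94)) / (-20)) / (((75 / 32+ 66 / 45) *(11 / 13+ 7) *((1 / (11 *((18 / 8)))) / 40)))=401646960/31093 = 12917.60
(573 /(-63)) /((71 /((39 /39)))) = -191/1491 = -0.13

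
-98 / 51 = -1.92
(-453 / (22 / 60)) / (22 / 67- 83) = 910530/60929 = 14.94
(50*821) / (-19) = -41050/19 = -2160.53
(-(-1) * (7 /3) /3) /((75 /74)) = 518/675 = 0.77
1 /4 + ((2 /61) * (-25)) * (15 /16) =-253/488 = -0.52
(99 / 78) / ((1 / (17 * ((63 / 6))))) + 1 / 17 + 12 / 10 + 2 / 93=93655097/411060 = 227.84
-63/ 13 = -4.85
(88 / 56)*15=165/7 = 23.57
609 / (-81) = -203/27 = -7.52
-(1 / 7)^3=-1/343 = 0.00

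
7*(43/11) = 301/11 = 27.36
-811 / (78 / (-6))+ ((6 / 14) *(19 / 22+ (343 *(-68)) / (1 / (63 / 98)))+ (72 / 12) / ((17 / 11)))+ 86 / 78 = -649191097/102102 = -6358.26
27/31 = 0.87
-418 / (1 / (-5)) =2090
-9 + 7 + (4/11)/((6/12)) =-1.27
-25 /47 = -0.53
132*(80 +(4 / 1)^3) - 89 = 18919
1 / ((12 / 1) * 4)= 1/48 = 0.02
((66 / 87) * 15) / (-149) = -330/4321 = -0.08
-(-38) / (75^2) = 38/5625 = 0.01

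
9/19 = 0.47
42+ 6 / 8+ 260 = 302.75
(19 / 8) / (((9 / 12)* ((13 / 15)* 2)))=95/52 = 1.83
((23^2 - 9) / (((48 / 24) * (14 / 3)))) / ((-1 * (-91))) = 0.61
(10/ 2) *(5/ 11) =25/11 = 2.27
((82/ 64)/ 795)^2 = 1681/647193600 = 0.00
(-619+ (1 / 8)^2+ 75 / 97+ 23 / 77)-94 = -340305555/478016 = -711.91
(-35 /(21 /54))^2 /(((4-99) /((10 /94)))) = -8100/893 = -9.07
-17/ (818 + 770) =-17/1588 = -0.01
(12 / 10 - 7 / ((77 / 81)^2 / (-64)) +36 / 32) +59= 557.08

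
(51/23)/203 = 51/4669 = 0.01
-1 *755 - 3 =-758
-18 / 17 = -1.06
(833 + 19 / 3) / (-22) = -1259/33 = -38.15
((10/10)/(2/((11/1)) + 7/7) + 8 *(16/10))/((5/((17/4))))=15079/1300 = 11.60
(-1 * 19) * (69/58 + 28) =-32167/58 = -554.60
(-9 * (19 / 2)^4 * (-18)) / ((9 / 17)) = 19939113/8 = 2492389.12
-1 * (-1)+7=8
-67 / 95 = -0.71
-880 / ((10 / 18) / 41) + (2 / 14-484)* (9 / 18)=-912603/14 = -65185.93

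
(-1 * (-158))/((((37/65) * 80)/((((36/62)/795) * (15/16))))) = 9243/3890624 = 0.00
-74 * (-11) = 814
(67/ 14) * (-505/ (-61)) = 33835/854 = 39.62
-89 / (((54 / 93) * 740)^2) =-85529/177422400 = 0.00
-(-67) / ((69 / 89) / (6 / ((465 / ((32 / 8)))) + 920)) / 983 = 283457168/3504395 = 80.89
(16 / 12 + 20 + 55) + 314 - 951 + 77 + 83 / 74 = -107125/222 = -482.55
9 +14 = 23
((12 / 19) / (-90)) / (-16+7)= 2/2565 = 0.00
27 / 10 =2.70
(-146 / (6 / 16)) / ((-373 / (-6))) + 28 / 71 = -155412/26483 = -5.87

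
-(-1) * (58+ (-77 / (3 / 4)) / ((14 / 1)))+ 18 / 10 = 787/15 = 52.47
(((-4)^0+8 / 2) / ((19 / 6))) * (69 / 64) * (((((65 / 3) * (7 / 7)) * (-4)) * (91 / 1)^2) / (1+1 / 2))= -61900475/76 = -814479.93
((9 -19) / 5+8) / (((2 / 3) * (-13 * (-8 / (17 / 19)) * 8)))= 153/15808 = 0.01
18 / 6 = 3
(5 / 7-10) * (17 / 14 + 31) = -29315/98 = -299.13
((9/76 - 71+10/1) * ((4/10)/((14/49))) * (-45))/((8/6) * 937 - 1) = 124929/40660 = 3.07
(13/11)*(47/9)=611/99 = 6.17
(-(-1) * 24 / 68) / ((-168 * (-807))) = 1/384132 = 0.00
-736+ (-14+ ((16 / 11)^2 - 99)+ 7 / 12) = -1228829/1452 = -846.30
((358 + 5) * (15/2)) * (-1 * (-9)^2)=-441045/2 = -220522.50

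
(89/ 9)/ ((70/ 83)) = 7387/630 = 11.73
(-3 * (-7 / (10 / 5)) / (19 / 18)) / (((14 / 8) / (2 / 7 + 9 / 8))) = 2133/266 = 8.02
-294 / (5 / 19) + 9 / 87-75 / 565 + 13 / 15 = -10974961/9831 = -1116.36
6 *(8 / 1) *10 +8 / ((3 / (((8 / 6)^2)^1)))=13088/27 = 484.74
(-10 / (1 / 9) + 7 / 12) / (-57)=1073/684 = 1.57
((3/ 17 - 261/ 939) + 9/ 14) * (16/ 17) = 322632/633199 = 0.51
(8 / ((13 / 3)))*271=6504/13 = 500.31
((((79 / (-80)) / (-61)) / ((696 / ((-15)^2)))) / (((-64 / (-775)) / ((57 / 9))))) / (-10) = -1163275/28983296 = -0.04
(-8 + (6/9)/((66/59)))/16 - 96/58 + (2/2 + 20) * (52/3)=16623415/45936 = 361.88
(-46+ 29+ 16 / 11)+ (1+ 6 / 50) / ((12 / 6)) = -14.99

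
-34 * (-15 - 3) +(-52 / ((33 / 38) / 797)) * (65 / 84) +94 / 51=-427826704/11781 = -36314.97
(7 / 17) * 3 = 21/17 = 1.24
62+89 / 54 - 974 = -49159/54 = -910.35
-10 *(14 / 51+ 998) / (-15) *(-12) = -407296/51 = -7986.20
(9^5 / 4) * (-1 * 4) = -59049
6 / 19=0.32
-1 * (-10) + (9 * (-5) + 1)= -34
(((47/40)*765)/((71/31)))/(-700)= -222921/397600 = -0.56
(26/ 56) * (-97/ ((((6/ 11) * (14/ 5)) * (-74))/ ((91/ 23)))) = 901615/571872 = 1.58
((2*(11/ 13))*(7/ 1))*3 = 462/13 = 35.54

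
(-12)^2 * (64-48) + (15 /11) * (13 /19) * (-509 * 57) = -272421/11 = -24765.55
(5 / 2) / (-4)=-5/8 = -0.62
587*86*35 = 1766870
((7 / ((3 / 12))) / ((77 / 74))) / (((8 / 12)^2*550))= 333/3025 = 0.11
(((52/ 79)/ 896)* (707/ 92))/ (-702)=-101/12559104 = 0.00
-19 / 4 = -4.75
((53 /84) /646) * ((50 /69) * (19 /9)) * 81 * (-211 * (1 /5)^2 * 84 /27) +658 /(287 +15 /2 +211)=-2225003/1185903 = -1.88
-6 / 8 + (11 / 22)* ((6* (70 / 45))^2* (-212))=-332443/36 = -9234.53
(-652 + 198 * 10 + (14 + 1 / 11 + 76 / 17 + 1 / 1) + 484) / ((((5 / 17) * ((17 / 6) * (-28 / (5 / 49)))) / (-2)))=1027506/64141 = 16.02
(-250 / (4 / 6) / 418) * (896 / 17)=-168000/3553 = -47.28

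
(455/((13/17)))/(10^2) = 119/20 = 5.95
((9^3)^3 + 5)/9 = 387420494/9 = 43046721.56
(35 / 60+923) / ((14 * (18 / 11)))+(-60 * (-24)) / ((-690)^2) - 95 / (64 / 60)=-48.74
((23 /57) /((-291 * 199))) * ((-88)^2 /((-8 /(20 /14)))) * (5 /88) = 12650/23105691 = 0.00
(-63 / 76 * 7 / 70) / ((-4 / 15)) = 0.31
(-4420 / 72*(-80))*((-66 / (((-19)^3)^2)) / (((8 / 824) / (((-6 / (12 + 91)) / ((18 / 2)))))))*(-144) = -31116800/47045881 = -0.66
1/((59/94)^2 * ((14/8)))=35344/24367 = 1.45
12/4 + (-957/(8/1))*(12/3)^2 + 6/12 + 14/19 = -72571/38 = -1909.76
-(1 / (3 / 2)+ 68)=-206/3 = -68.67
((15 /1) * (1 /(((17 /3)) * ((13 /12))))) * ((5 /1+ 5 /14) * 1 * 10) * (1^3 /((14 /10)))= 1012500/10829 = 93.50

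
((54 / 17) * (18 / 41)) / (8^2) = 243/11152 = 0.02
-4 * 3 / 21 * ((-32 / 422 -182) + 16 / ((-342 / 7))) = 26325176/252567 = 104.23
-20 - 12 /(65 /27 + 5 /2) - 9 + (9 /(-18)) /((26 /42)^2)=-2933419/89570 = -32.75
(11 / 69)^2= 121/4761 = 0.03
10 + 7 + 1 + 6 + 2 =26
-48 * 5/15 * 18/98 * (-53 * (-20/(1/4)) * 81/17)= -59370.18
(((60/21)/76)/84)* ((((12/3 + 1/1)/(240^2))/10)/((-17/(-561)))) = 11/85800960 = 0.00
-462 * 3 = -1386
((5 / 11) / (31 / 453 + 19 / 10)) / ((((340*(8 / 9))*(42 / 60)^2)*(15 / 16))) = 135900/81706471 = 0.00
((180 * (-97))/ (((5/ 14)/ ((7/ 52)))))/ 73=-85554/949 = -90.15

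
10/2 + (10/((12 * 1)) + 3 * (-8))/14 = 281/84 = 3.35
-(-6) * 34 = 204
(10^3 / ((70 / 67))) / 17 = 6700/119 = 56.30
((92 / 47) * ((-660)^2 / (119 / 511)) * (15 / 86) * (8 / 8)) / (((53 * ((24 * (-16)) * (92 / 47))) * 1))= -9937125/619888 = -16.03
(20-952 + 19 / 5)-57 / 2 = -9567/10 = -956.70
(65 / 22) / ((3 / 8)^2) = 2080/99 = 21.01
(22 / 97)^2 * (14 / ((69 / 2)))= 13552/649221 = 0.02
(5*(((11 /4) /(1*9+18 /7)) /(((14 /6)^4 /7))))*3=165/196 = 0.84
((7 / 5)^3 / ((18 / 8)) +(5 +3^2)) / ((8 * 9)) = 8561/40500 = 0.21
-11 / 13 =-0.85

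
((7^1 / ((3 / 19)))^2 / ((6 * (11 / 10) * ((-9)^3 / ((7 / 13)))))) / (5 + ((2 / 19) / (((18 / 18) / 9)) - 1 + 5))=-1680455/75996063 = -0.02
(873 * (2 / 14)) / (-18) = -97/14 = -6.93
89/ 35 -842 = -29381/35 = -839.46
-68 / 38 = -34/19 = -1.79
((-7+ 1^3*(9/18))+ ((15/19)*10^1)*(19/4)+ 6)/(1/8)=296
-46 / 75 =-0.61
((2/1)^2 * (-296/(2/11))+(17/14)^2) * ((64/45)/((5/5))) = -20417008/2205 = -9259.41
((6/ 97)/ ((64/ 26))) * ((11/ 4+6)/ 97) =1365/602176 = 0.00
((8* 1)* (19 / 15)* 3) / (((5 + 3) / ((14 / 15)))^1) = 266/75 = 3.55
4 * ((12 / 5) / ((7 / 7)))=48/5 = 9.60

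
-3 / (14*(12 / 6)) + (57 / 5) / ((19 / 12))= 993/140 = 7.09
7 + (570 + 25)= 602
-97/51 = -1.90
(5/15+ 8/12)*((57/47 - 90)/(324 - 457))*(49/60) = 9737/17860 = 0.55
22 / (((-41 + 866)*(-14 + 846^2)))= 1/26838825 = 0.00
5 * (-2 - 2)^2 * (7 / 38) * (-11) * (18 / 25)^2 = -199584/2375 = -84.04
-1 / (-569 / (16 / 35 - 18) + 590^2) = -614/213753315 = 0.00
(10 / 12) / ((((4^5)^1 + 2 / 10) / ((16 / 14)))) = 100/107541 = 0.00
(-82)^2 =6724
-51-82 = -133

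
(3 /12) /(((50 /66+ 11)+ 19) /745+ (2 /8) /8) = 39336/11413 = 3.45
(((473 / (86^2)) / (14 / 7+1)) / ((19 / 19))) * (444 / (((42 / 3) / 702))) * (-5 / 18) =-79365/602 = -131.84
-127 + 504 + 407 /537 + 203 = 580.76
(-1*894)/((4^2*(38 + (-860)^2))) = -149/1972368 = 0.00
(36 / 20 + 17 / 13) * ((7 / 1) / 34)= 707/1105 = 0.64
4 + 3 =7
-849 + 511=-338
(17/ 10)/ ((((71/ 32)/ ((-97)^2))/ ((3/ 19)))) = 7677744/6745 = 1138.29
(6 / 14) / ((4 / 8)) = 6/7 = 0.86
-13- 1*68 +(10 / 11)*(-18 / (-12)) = -79.64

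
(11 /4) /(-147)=-11/588 = -0.02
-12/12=-1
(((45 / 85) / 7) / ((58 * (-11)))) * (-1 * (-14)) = -9/5423 = 0.00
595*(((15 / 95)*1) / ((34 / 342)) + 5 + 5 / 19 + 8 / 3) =322805/57 = 5663.25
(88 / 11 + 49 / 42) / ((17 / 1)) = 55/102 = 0.54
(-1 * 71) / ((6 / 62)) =-2201/3 = -733.67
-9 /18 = -1/2 = -0.50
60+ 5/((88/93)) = 5745/88 = 65.28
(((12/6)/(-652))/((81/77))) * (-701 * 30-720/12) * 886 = 239800330/4401 = 54487.69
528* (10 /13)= 5280/13 = 406.15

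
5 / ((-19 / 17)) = -85/19 = -4.47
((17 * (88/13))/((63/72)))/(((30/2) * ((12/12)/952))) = 1627648/195 = 8346.91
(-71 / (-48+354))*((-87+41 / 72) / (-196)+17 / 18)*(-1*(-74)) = -349391/14688 = -23.79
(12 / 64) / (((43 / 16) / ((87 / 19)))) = 261/817 = 0.32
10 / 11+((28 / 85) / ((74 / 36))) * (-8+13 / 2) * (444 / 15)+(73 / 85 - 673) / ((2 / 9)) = -14169184/4675 = -3030.84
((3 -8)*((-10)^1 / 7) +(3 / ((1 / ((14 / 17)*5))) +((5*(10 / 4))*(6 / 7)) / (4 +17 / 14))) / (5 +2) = 187210/60809 = 3.08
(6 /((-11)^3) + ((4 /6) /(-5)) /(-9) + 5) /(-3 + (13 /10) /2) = -3601108/1689039 = -2.13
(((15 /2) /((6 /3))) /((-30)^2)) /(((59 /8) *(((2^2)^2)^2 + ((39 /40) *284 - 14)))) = 1/918453 = 0.00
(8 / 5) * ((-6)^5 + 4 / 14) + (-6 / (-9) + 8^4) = -175234/21 = -8344.48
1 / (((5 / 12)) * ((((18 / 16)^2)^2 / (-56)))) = -917504/10935 = -83.91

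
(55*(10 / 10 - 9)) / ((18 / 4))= -880/9 = -97.78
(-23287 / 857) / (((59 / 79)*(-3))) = 1839673/151689 = 12.13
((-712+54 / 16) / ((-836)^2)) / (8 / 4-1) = -5669/5591168 = 0.00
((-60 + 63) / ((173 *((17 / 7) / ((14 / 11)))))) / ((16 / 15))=2205/258808 = 0.01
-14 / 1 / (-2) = 7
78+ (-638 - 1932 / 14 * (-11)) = 958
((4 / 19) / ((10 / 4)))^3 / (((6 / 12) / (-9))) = -9216/857375 = -0.01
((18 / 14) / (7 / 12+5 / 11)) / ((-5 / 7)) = -1188/685 = -1.73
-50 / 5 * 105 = -1050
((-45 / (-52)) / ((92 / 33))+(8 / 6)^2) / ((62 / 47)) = 4225723/2669472 = 1.58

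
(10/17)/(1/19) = 11.18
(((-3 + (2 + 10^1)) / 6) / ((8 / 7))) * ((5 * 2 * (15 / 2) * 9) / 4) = 221.48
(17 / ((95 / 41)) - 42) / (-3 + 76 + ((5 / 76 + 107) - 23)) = -13172/59685 = -0.22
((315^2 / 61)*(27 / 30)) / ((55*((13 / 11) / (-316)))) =-5643918/793 = -7117.17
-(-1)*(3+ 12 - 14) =1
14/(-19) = -14/19 = -0.74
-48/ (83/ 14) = -672/83 = -8.10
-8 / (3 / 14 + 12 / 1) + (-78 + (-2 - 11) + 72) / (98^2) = -1078897/1642284 = -0.66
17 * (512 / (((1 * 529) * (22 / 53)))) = 39.64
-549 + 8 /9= -4933/9 = -548.11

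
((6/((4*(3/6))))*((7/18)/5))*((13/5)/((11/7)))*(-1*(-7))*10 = 4459/165 = 27.02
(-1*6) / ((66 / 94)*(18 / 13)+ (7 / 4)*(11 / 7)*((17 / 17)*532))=-3666/894487 = 0.00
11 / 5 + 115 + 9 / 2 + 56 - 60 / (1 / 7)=-242.30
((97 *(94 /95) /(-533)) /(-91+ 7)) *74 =168683/1063335 = 0.16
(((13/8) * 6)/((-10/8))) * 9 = -351/5 = -70.20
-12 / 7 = -1.71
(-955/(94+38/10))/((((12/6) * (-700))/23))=4393/27384 = 0.16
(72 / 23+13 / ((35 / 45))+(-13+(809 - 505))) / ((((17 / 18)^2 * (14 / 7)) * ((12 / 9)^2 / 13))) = 237142971/186116 = 1274.17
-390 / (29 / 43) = -16770/29 = -578.28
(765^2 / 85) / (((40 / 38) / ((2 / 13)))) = 26163/26 = 1006.27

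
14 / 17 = 0.82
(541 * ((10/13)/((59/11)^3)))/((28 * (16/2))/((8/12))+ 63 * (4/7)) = 3600355/496606422 = 0.01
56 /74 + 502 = 18602/37 = 502.76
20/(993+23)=5/254 = 0.02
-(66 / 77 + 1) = -13/7 = -1.86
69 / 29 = 2.38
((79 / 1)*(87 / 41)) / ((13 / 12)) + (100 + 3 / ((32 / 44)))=1103797/4264 = 258.86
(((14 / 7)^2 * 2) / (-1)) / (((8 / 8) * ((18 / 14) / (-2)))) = 12.44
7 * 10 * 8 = 560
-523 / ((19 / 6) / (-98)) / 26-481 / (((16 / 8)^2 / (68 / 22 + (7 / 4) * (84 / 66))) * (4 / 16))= -10517655/5434 = -1935.53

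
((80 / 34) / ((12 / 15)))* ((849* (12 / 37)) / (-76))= -127350/11951 = -10.66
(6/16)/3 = 0.12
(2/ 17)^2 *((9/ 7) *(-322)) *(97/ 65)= -160632/18785 = -8.55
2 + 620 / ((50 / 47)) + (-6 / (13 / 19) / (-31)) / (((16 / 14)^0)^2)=1178942/2015 = 585.08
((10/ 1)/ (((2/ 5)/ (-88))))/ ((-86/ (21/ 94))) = 11550/2021 = 5.71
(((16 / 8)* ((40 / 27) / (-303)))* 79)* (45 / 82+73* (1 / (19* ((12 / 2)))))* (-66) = 386392160/6372999 = 60.63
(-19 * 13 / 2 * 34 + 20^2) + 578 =-3221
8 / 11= 0.73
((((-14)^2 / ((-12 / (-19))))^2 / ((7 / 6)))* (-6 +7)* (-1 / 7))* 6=-70756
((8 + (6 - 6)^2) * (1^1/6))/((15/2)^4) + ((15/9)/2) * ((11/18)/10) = 62387/1215000 = 0.05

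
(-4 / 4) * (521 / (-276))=521/276 = 1.89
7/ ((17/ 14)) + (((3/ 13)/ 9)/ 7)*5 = 26839/4641 = 5.78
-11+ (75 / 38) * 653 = 48557/38 = 1277.82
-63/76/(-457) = 63/34732 = 0.00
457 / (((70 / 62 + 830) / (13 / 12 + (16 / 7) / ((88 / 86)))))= 8684371/4761372 = 1.82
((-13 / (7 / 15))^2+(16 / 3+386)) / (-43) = -171601/6321 = -27.15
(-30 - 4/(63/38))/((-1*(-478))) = -1021/15057 = -0.07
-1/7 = -0.14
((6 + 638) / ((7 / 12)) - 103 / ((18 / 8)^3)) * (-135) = -3991120/27 = -147819.26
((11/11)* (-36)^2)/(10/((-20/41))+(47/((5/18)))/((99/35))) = 28512/865 = 32.96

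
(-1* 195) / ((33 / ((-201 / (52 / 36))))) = 9045/11 = 822.27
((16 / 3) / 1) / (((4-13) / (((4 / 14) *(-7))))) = 32/27 = 1.19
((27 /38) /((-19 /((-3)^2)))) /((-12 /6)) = 243/1444 = 0.17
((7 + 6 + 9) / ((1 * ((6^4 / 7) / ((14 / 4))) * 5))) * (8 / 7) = 77/810 = 0.10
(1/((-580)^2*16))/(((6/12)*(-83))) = -1/223369600 = 0.00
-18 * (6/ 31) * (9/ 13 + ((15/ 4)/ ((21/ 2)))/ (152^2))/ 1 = -78601563/32588192 = -2.41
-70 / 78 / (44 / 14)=-245/858 = -0.29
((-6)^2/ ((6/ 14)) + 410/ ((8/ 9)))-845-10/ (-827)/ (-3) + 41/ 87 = -86132383/287796 = -299.28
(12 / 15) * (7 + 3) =8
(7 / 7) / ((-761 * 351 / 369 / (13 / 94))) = -41/214602 = 0.00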